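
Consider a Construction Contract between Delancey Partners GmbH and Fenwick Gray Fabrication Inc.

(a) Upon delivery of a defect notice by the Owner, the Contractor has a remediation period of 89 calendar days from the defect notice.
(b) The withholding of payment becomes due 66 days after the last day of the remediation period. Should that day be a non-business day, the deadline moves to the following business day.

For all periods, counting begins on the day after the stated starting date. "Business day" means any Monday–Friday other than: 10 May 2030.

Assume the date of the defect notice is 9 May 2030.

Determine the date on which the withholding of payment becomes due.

The last day of the remediation period: 89 calendar days after 9 May 2030 is 6 August 2030.
The date on which the withholding of payment becomes due: 66 calendar days after 6 August 2030 is 11 October 2030. 11 October 2030 is a Friday and is not a listed holiday, so no roll-forward applies.

11 October 2030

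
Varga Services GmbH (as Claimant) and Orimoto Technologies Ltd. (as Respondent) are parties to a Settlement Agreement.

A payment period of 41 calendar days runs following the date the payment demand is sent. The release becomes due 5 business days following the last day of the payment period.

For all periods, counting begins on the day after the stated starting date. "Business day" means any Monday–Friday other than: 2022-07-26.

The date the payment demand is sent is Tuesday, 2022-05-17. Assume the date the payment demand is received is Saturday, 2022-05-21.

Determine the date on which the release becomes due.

2022-07-04

The last day of the payment period: 41 calendar days after 2022-05-17 is 2022-06-27.
From Monday, 2022-06-27, 5 business days (Jun 28, Jun 29, Jun 30, Jul 1, Jul 4, skipping weekends) brings us to Monday, 2022-07-04, which is the date on which the release becomes due.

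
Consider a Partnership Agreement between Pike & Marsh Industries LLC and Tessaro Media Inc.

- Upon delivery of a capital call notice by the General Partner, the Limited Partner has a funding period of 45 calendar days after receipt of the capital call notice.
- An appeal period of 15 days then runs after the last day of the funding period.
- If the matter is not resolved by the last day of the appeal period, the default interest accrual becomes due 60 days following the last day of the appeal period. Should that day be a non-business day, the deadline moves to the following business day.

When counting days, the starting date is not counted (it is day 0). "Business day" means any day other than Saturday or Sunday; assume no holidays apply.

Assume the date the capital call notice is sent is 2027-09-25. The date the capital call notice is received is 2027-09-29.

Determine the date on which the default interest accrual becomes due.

2028-01-27

The last day of the funding period: 2027-09-29 + 45 days = 2027-11-13.
Adding 15 calendar days to 2027-11-13 gives 2027-11-28, which is the last day of the appeal period.
The date on which the default interest accrual becomes due: 60 calendar days after 2027-11-28 is 2028-01-27. 2028-01-27 is a Thursday, so no roll-forward applies.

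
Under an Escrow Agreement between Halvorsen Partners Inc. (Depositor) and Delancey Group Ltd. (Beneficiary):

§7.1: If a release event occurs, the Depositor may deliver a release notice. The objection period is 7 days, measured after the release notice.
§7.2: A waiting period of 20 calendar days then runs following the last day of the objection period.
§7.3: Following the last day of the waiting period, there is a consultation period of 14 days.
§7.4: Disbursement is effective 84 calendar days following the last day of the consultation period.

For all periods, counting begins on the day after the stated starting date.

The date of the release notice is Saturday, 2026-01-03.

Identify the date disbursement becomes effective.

2026-05-08

The last day of the objection period: 2026-01-03 + 7 days = 2026-01-10.
The last day of the waiting period: 20 calendar days after 2026-01-10 is 2026-01-30.
Adding 14 calendar days to 2026-01-30 gives 2026-02-13, which is the last day of the consultation period.
The date disbursement becomes effective: 2026-02-13 + 84 days = 2026-05-08.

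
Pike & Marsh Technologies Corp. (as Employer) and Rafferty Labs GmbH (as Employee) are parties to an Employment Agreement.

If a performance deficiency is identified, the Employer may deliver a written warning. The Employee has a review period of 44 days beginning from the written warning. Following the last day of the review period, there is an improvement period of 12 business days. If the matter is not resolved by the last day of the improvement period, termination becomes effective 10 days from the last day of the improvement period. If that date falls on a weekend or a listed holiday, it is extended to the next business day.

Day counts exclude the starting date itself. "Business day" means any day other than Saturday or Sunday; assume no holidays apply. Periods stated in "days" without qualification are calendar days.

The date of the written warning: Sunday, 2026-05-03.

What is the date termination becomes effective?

2026-07-13

The last day of the review period: 44 calendar days after 2026-05-03 is 2026-06-16.
The last day of the improvement period: counting 12 business days from Tuesday, 2026-06-16 (Jun 17, Jun 18, Jun 19, Jun 22, …, Jun 30, Jul 1, Jul 2, skipping weekends) reaches Thursday, 2026-07-02.
Adding 10 calendar days to 2026-07-02 gives 2026-07-12, which is the date termination becomes effective. That falls on a Sunday, so it rolls to the next business day, Monday, 2026-07-13.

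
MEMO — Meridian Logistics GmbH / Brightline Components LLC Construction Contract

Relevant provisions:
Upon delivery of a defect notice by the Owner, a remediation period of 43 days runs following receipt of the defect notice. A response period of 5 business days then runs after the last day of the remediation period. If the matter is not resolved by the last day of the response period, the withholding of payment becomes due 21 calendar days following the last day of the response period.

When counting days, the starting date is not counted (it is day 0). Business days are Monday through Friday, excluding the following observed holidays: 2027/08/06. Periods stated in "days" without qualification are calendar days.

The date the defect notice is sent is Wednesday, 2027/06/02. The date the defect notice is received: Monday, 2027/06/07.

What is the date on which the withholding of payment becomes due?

2027/08/17

The last day of the remediation period: 43 calendar days after 2027/06/07 is 2027/07/20.
The last day of the response period: 5 business days after Tuesday, 2027/07/20, skipping weekends — Jul 21, Jul 22, Jul 23, Jul 26, Jul 27 — lands on Tuesday, 2027/07/27.
The date on which the withholding of payment becomes due: 2027/07/27 + 21 days = 2027/08/17.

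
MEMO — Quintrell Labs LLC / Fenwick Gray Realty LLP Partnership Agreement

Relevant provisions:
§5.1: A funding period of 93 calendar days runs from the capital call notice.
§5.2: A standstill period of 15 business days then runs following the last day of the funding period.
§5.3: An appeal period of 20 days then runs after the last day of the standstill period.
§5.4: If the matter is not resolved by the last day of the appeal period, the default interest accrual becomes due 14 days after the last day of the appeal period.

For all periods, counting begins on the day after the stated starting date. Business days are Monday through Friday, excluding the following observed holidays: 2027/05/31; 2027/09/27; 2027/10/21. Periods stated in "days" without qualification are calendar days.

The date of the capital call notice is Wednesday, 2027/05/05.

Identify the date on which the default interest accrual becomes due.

Adding 93 calendar days to 2027/05/05 gives 2027/08/06, which is the last day of the funding period.
From Friday, 2027/08/06, 15 business days (Aug 9, Aug 10, Aug 11, Aug 12, …, Aug 25, Aug 26, Aug 27, skipping weekends) brings us to Friday, 2027/08/27, which is the last day of the standstill period.
Adding 20 calendar days to 2027/08/27 gives 2027/09/16, which is the last day of the appeal period.
The date on which the default interest accrual becomes due: 14 calendar days after 2027/09/16 is 2027/09/30.

2027/09/30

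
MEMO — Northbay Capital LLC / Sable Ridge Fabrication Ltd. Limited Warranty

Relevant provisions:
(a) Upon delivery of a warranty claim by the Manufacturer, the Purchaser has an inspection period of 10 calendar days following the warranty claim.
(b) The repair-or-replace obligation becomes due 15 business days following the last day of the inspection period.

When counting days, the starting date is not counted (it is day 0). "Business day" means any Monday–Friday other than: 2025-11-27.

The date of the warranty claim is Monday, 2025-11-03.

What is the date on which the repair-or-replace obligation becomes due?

The last day of the inspection period: 2025-11-03 + 10 days = 2025-11-13.
The date on which the repair-or-replace obligation becomes due: 15 business days after Thursday, 2025-11-13, skipping weekends and the listed holiday on Nov 27 — Nov 14, Nov 17, Nov 18, Nov 19, …, Dec 3, Dec 4, Dec 5 — lands on Friday, 2025-12-05.

2025-12-05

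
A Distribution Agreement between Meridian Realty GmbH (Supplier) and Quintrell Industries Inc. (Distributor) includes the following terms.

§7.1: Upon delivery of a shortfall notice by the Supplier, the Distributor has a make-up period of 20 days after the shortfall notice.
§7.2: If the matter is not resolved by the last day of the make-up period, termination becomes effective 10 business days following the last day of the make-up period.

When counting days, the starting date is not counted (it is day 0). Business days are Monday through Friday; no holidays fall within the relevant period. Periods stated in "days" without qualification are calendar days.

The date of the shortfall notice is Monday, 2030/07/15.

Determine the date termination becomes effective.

The last day of the make-up period: 20 calendar days after 2030/07/15 is 2030/08/04.
From Sunday, 2030/08/04, 10 business days (Aug 5, Aug 6, Aug 7, Aug 8, Aug 9, Aug 12, Aug 13, Aug 14, Aug 15, Aug 16, skipping weekends) brings us to Friday, 2030/08/16, which is the date termination becomes effective.

2030/08/16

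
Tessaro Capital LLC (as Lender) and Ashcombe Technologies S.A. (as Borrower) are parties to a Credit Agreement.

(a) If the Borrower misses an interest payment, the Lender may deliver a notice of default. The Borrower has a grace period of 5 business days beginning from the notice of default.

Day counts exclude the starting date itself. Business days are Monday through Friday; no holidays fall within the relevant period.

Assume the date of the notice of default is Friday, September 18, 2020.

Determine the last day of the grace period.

From Friday, September 18, 2020, 5 business days (Sep 21, Sep 22, Sep 23, Sep 24, Sep 25, skipping weekends) brings us to Friday, September 25, 2020, which is the last day of the grace period.

September 25, 2020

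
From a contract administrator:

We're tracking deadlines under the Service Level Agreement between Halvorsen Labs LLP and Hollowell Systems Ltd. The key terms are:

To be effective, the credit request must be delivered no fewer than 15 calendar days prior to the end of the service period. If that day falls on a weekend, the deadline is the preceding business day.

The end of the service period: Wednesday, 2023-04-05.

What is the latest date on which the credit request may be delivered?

2023-03-21

2023-04-05 minus 15 days is 2023-03-21. That is a Tuesday, so no adjustment is needed.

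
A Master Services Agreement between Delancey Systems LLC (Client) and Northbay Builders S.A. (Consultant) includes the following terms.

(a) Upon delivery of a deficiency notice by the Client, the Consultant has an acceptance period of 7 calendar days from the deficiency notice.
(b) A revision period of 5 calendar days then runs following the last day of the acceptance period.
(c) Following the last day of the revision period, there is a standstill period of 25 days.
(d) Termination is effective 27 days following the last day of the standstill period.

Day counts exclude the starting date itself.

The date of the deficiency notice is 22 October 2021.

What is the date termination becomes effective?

25 December 2021

The last day of the acceptance period: 22 October 2021 + 7 days = 29 October 2021.
The last day of the revision period: 5 calendar days after 29 October 2021 is 3 November 2021.
The last day of the standstill period: 25 calendar days after 3 November 2021 is 28 November 2021.
The date termination becomes effective: 28 November 2021 + 27 days = 25 December 2021.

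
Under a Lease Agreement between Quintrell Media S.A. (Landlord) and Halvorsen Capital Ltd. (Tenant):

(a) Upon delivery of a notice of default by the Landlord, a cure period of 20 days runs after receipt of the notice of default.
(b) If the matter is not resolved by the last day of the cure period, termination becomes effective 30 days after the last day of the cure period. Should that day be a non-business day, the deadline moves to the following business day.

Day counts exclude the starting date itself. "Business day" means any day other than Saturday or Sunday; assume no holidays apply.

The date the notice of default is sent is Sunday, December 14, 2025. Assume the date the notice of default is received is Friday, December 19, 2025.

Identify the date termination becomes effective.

February 9, 2026

The last day of the cure period: December 19, 2025 + 20 days = January 8, 2026.
The date termination becomes effective: January 8, 2026 + 30 days = February 7, 2026. That falls on a Saturday, so it rolls to the next business day, Monday, February 9, 2026.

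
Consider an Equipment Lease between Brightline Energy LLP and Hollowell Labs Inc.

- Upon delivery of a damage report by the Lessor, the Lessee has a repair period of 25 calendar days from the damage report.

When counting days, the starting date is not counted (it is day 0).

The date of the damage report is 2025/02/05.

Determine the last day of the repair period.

2025/03/02

The last day of the repair period: 25 calendar days after 2025/02/05 is 2025/03/02.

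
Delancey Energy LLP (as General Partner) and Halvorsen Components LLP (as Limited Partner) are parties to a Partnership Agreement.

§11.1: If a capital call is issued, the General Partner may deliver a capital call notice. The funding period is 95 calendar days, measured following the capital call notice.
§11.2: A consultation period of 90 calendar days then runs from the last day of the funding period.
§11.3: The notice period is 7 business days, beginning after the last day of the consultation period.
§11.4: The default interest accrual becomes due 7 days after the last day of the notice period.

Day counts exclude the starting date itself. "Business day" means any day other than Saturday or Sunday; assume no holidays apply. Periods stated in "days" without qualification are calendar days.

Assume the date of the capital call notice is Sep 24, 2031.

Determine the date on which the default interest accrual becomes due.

The last day of the funding period: Sep 24, 2031 + 95 days = Dec 28, 2031.
The last day of the consultation period: 90 calendar days after Dec 28, 2031 is Mar 27, 2032.
The last day of the notice period: 7 business days after Saturday, Mar 27, 2032, skipping weekends — Mar 29, Mar 30, Mar 31, Apr 1, Apr 2, Apr 5, Apr 6 — lands on Tuesday, Apr 6, 2032.
The date on which the default interest accrual becomes due: 7 calendar days after Apr 6, 2032 is Apr 13, 2032.

Apr 13, 2032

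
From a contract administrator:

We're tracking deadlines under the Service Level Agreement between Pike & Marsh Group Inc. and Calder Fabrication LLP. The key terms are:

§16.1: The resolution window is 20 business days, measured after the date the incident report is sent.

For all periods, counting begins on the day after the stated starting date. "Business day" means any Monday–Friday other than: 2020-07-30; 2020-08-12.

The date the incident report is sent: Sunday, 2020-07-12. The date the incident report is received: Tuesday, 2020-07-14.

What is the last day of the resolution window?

2020-08-10

From Sunday, 2020-07-12, 20 business days (Jul 13, Jul 14, Jul 15, Jul 16, …, Aug 6, Aug 7, Aug 10, skipping weekends and the listed holiday on Jul 30) brings us to Monday, 2020-08-10, which is the last day of the resolution window.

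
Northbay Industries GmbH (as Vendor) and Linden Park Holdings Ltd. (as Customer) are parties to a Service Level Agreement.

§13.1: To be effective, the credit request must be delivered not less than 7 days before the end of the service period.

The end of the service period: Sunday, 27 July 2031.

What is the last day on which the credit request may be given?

27 July 2031 minus 7 days is 20 July 2031.

20 July 2031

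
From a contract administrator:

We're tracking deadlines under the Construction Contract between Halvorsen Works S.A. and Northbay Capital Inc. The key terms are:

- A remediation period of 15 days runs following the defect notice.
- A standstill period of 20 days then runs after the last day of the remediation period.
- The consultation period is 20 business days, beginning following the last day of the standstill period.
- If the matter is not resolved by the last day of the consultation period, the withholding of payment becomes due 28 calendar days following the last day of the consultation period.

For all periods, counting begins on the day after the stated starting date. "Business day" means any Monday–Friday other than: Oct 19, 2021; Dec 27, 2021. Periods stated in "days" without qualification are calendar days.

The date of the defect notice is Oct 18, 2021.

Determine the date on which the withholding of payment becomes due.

Jan 17, 2022

Adding 15 calendar days to Oct 18, 2021 gives Nov 2, 2021, which is the last day of the remediation period.
Adding 20 calendar days to Nov 2, 2021 gives Nov 22, 2021, which is the last day of the standstill period.
The last day of the consultation period: 20 business days after Monday, Nov 22, 2021, skipping weekends — Nov 23, Nov 24, Nov 25, Nov 26, …, Dec 16, Dec 17, Dec 20 — lands on Monday, Dec 20, 2021.
The date on which the withholding of payment becomes due: 28 calendar days after Dec 20, 2021 is Jan 17, 2022.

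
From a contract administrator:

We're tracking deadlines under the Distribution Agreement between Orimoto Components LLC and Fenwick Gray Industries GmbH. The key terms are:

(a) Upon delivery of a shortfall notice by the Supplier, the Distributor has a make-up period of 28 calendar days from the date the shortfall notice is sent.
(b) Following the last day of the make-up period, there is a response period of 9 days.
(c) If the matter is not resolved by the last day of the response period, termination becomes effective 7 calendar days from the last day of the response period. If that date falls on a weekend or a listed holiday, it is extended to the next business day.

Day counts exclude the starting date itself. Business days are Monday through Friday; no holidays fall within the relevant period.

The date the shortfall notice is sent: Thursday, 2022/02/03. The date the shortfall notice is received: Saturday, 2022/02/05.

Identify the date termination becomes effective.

Adding 28 calendar days to 2022/02/03 gives 2022/03/03, which is the last day of the make-up period.
The last day of the response period: 9 calendar days after 2022/03/03 is 2022/03/12.
The date termination becomes effective: 2022/03/12 + 7 days = 2022/03/19. That falls on a Saturday, so it rolls to the next business day, Monday, 2022/03/21.

2022/03/21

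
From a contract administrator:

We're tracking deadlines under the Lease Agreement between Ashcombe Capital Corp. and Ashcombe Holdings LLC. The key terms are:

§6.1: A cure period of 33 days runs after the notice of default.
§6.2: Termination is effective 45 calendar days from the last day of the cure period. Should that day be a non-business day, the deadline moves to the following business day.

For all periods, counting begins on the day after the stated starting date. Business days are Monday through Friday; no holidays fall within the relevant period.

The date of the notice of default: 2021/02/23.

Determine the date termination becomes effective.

Adding 33 calendar days to 2021/02/23 gives 2021/03/28, which is the last day of the cure period.
Adding 45 calendar days to 2021/03/28 gives 2021/05/12, which is the date termination becomes effective. 2021/05/12 is a Wednesday, so no roll-forward applies.

2021/05/12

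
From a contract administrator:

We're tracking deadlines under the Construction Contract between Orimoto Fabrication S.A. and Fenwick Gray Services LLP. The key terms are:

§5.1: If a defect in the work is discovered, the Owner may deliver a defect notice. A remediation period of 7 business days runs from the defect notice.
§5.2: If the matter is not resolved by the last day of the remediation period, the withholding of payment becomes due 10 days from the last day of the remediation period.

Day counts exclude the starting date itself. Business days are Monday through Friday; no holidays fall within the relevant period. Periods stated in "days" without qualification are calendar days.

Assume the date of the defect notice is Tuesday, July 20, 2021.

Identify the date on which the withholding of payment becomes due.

August 8, 2021

The last day of the remediation period: counting 7 business days from Tuesday, July 20, 2021 (Jul 21, Jul 22, Jul 23, Jul 26, Jul 27, Jul 28, Jul 29, skipping weekends) reaches Thursday, July 29, 2021.
The date on which the withholding of payment becomes due: 10 calendar days after July 29, 2021 is August 8, 2021.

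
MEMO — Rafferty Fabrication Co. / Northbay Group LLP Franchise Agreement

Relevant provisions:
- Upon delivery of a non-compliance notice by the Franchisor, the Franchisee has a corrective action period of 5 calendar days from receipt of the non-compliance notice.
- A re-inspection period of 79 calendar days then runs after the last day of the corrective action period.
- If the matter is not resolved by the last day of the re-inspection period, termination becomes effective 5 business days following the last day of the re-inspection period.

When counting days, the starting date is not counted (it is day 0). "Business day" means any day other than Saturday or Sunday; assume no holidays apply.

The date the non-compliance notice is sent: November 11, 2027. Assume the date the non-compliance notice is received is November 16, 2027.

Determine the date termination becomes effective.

Adding 5 calendar days to November 16, 2027 gives November 21, 2027, which is the last day of the corrective action period.
Adding 79 calendar days to November 21, 2027 gives February 8, 2028, which is the last day of the re-inspection period.
From Tuesday, February 8, 2028, 5 business days (Feb 9, Feb 10, Feb 11, Feb 14, Feb 15, skipping weekends) brings us to Tuesday, February 15, 2028, which is the date termination becomes effective.

February 15, 2028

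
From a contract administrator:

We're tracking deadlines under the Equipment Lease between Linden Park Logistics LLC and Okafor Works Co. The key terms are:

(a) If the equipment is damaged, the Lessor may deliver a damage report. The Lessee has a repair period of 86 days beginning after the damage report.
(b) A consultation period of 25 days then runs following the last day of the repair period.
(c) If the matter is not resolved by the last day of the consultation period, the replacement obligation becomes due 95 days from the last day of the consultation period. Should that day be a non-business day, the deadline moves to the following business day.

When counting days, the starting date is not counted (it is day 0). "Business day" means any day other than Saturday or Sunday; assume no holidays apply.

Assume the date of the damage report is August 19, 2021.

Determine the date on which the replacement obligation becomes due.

The last day of the repair period: August 19, 2021 + 86 days = November 13, 2021.
The last day of the consultation period: November 13, 2021 + 25 days = December 8, 2021.
The date on which the replacement obligation becomes due: December 8, 2021 + 95 days = March 13, 2022. That falls on a Sunday, so it rolls to the next business day, Monday, March 14, 2022.

March 14, 2022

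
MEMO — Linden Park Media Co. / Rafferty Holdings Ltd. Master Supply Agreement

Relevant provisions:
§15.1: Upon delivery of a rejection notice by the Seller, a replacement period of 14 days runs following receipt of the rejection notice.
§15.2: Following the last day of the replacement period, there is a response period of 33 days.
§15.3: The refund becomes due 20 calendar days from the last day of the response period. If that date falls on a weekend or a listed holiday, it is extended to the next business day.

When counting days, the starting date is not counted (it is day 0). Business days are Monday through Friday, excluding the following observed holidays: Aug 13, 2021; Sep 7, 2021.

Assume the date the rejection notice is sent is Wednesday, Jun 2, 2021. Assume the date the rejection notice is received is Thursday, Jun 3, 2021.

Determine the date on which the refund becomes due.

The last day of the replacement period: 14 calendar days after Jun 3, 2021 is Jun 17, 2021.
Adding 33 calendar days to Jun 17, 2021 gives Jul 20, 2021, which is the last day of the response period.
Adding 20 calendar days to Jul 20, 2021 gives Aug 9, 2021, which is the date on which the refund becomes due. Aug 9, 2021 is a Monday and is not a listed holiday, so no roll-forward applies.

Aug 9, 2021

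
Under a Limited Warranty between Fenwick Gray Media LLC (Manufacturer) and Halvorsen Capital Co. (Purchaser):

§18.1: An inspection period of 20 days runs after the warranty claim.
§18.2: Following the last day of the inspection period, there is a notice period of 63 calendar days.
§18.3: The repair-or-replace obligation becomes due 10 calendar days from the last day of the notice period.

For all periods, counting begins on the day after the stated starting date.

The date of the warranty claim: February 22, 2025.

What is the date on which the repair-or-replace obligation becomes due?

The last day of the inspection period: 20 calendar days after February 22, 2025 is March 14, 2025.
The last day of the notice period: 63 calendar days after March 14, 2025 is May 16, 2025.
The date on which the repair-or-replace obligation becomes due: 10 calendar days after May 16, 2025 is May 26, 2025.

May 26, 2025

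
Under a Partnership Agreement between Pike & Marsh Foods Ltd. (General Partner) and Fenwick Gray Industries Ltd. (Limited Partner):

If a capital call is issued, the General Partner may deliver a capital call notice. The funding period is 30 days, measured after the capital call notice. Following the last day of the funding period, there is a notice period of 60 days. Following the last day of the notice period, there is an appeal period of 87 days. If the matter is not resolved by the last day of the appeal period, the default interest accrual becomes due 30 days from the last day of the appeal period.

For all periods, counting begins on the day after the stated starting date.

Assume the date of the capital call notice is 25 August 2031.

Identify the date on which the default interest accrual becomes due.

Adding 30 calendar days to 25 August 2031 gives 24 September 2031, which is the last day of the funding period.
Adding 60 calendar days to 24 September 2031 gives 23 November 2031, which is the last day of the notice period.
Adding 87 calendar days to 23 November 2031 gives 18 February 2032, which is the last day of the appeal period.
The date on which the default interest accrual becomes due: 30 calendar days after 18 February 2032 is 19 March 2032.

19 March 2032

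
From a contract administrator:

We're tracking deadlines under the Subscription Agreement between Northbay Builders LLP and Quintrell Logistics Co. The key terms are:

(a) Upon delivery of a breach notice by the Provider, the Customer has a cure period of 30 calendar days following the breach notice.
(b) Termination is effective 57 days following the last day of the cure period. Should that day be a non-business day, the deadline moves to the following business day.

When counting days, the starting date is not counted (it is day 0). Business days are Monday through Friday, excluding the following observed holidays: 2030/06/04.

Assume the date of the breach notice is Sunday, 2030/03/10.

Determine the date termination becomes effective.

2030/06/05

The last day of the cure period: 30 calendar days after 2030/03/10 is 2030/04/09.
The date termination becomes effective: 2030/04/09 + 57 days = 2030/06/05. 2030/06/05 is a Wednesday and is not a listed holiday, so no roll-forward applies.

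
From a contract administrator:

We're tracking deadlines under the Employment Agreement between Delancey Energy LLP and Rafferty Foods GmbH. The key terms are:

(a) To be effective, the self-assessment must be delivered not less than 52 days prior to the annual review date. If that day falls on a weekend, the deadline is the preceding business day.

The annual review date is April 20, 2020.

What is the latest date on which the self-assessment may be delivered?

Counting back 52 calendar days from April 20, 2020 gives February 28, 2020. That is a Friday, so no adjustment is needed.

February 28, 2020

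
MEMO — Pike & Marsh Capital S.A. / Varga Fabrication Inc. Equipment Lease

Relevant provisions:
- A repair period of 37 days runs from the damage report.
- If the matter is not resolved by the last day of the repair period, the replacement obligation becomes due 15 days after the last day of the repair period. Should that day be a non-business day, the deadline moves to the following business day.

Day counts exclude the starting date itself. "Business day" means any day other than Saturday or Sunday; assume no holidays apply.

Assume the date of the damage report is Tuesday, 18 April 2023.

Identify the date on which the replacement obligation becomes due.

9 June 2023

Adding 37 calendar days to 18 April 2023 gives 25 May 2023, which is the last day of the repair period.
The date on which the replacement obligation becomes due: 15 calendar days after 25 May 2023 is 9 June 2023. 9 June 2023 is a Friday, so no roll-forward applies.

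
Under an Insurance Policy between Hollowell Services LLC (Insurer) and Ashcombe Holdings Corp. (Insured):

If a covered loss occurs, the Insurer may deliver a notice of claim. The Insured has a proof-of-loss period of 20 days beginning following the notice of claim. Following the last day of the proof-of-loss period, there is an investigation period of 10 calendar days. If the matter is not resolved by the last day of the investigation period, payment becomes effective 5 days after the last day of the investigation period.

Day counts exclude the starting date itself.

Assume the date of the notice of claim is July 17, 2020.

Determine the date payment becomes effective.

August 21, 2020

The last day of the proof-of-loss period: July 17, 2020 + 20 days = August 6, 2020.
The last day of the investigation period: 10 calendar days after August 6, 2020 is August 16, 2020.
Adding 5 calendar days to August 16, 2020 gives August 21, 2020, which is the date payment becomes effective.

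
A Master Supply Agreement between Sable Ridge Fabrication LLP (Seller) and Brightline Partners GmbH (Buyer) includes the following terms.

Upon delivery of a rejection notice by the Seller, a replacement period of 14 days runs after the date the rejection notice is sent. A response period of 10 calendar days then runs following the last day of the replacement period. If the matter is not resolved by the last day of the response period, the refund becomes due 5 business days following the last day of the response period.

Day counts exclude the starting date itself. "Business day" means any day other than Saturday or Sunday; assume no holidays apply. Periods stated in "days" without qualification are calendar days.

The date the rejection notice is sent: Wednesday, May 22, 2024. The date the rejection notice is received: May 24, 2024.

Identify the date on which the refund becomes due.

The last day of the replacement period: May 22, 2024 + 14 days = Jun 5, 2024.
The last day of the response period: Jun 5, 2024 + 10 days = Jun 15, 2024.
The date on which the refund becomes due: 5 business days after Saturday, Jun 15, 2024, skipping weekends — Jun 17, Jun 18, Jun 19, Jun 20, Jun 21 — lands on Friday, Jun 21, 2024.

Jun 21, 2024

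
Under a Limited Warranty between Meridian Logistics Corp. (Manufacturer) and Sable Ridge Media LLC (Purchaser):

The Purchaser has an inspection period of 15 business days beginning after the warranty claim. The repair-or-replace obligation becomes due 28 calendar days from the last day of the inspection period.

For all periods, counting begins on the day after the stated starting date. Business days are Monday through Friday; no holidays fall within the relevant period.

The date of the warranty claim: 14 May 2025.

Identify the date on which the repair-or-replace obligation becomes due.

2 July 2025

The last day of the inspection period: 15 business days after Wednesday, 14 May 2025, skipping weekends — May 15, May 16, May 19, May 20, …, Jun 2, Jun 3, Jun 4 — lands on Wednesday, 4 June 2025.
Adding 28 calendar days to 4 June 2025 gives 2 July 2025, which is the date on which the repair-or-replace obligation becomes due.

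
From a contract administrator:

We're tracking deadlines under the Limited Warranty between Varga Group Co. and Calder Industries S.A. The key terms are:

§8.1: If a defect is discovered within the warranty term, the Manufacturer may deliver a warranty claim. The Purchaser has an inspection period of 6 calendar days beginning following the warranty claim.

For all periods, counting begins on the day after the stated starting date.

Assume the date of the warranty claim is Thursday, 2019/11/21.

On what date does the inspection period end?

The last day of the inspection period: 2019/11/21 + 6 days = 2019/11/27.

2019/11/27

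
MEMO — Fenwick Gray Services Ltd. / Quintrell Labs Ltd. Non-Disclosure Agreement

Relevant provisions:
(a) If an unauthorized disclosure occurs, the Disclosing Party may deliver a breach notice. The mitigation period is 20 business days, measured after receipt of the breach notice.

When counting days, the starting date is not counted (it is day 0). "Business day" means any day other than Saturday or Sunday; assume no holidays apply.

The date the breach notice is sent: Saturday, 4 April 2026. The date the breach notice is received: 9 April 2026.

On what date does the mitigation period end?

The last day of the mitigation period: 20 business days after Thursday, 9 April 2026, skipping weekends — Apr 10, Apr 13, Apr 14, Apr 15, …, May 5, May 6, May 7 — lands on Thursday, 7 May 2026.

7 May 2026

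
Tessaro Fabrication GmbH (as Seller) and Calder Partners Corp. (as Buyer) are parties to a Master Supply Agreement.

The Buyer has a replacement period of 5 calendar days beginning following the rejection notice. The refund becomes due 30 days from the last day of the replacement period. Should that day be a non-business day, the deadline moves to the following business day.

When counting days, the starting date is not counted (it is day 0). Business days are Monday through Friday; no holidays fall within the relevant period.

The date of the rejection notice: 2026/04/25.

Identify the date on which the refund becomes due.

The last day of the replacement period: 5 calendar days after 2026/04/25 is 2026/04/30.
The date on which the refund becomes due: 30 calendar days after 2026/04/30 is 2026/05/30. That falls on a Saturday, so it rolls to the next business day, Monday, 2026/06/01.

2026/06/01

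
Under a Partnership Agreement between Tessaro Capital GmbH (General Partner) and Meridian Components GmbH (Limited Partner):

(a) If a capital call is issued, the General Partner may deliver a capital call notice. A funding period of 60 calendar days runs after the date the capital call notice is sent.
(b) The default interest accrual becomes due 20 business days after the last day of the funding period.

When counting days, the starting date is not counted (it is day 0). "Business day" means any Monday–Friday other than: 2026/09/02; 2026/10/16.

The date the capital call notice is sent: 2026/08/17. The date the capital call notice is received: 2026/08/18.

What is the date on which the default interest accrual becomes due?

2026/11/13

The last day of the funding period: 60 calendar days after 2026/08/17 is 2026/10/16.
From Friday, 2026/10/16, 20 business days (Oct 19, Oct 20, Oct 21, Oct 22, …, Nov 11, Nov 12, Nov 13, skipping weekends) brings us to Friday, 2026/11/13, which is the date on which the default interest accrual becomes due.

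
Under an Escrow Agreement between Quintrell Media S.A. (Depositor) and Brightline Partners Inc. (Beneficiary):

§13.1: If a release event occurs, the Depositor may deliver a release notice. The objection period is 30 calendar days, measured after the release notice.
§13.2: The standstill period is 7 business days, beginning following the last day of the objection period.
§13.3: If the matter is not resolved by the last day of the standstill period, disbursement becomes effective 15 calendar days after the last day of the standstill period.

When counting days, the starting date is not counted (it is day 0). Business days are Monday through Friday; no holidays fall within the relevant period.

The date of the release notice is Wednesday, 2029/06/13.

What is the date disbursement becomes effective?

The last day of the objection period: 30 calendar days after 2029/06/13 is 2029/07/13.
The last day of the standstill period: counting 7 business days from Friday, 2029/07/13 (Jul 16, Jul 17, Jul 18, Jul 19, Jul 20, Jul 23, Jul 24, skipping weekends) reaches Tuesday, 2029/07/24.
The date disbursement becomes effective: 15 calendar days after 2029/07/24 is 2029/08/08.

2029/08/08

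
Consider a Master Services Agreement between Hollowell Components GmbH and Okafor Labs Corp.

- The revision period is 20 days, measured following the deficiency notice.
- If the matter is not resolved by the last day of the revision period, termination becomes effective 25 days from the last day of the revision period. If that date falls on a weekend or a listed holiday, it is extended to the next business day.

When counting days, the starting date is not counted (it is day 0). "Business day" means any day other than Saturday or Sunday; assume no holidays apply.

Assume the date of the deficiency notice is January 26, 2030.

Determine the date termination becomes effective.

March 12, 2030

The last day of the revision period: January 26, 2030 + 20 days = February 15, 2030.
The date termination becomes effective: February 15, 2030 + 25 days = March 12, 2030. March 12, 2030 is a Tuesday, so no roll-forward applies.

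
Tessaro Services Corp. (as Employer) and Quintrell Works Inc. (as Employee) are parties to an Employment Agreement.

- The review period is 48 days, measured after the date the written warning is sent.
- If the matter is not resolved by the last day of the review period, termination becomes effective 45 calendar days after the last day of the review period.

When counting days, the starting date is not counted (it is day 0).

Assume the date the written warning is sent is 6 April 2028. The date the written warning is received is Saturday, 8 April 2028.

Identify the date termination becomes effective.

8 July 2028

Adding 48 calendar days to 6 April 2028 gives 24 May 2028, which is the last day of the review period.
The date termination becomes effective: 24 May 2028 + 45 days = 8 July 2028.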